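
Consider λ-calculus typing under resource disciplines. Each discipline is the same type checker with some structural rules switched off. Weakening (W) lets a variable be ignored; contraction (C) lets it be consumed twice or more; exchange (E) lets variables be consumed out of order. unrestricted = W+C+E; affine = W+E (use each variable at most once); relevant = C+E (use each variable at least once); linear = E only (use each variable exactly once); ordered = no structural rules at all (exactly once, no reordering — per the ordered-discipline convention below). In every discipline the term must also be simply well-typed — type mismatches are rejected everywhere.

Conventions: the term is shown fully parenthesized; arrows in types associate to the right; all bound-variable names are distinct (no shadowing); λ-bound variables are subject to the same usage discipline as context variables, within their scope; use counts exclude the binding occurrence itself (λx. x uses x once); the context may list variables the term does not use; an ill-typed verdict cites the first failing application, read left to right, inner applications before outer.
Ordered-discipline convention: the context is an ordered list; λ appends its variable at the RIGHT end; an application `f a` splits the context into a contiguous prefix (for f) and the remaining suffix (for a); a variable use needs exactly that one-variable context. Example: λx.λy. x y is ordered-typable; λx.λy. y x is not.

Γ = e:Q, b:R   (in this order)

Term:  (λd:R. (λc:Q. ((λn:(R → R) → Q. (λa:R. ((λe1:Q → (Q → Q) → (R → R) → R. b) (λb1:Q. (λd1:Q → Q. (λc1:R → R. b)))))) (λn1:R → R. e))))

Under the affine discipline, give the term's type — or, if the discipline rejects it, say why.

not well-typed under affine — b ×2 used more than once (contraction)
use counts: e: 1; b: 2; d (bound): 0; c (bound): 0; n (bound): 0; a (bound): 0; e1 (bound): 0; b1 (bound): 0; d1 (bound): 0; c1 (bound): 0; n1 (bound): 0
use order (left to right): b, b, e
typing: well-typed — term : R → Q → R → R
across the five disciplines: ordered ✗ | linear ✗ | affine ✗ | relevant ✗ | unrestricted ✓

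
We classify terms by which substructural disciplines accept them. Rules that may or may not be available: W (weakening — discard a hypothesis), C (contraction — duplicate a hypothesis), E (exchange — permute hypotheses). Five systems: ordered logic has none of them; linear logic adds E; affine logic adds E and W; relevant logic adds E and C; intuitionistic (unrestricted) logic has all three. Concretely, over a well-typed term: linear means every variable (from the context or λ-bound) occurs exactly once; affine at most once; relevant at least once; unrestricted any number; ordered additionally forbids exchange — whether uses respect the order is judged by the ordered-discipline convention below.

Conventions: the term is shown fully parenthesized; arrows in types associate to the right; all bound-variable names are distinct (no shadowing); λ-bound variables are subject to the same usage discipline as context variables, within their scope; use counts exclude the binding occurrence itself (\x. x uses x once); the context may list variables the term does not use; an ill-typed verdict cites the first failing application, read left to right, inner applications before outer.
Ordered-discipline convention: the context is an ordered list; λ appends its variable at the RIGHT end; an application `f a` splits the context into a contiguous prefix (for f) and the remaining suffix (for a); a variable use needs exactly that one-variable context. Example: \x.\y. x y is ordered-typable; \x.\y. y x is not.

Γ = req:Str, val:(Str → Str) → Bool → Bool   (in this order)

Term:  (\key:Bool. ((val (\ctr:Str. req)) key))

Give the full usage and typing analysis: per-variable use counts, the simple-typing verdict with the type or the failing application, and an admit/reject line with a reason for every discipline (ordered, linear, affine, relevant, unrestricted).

use counts: req: 1; val: 1; key (bound): 1; ctr (bound): 0
use order (left to right): val, req, key
typing: ✓ — Bool → Bool
ordered: ✗ — needs weakening: ctr unused
linear: ✗ — needs weakening: ctr unused
affine: ✓ — at most one use each (req, val, key, ctr)
relevant: ✗ — needs weakening: ctr unused
unrestricted: ✓ — typability at Bool → Bool is all that's needed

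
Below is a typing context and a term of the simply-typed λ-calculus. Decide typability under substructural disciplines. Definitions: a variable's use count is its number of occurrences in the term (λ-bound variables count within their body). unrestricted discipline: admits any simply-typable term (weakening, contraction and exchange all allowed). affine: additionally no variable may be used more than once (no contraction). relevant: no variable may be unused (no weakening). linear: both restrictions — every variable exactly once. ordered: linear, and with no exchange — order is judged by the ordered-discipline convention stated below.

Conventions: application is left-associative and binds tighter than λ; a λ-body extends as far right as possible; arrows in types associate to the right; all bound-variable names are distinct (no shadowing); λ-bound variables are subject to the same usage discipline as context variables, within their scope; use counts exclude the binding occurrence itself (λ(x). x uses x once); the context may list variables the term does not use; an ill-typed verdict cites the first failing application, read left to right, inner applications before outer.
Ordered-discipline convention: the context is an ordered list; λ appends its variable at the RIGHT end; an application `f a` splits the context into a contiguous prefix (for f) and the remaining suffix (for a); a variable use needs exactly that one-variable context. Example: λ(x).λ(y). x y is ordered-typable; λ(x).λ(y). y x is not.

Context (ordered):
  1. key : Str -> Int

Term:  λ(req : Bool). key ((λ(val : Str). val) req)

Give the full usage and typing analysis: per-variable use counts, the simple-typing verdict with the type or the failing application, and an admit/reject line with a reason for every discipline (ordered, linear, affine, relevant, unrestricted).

variable uses: key ×1; req [bound] ×1; val [bound] ×1
left-to-right use order: key, val, req
typing: ill-typed: argument of type Bool where Str is required
ordered ✗ (the type mismatch rejects it)
linear ✗ (not simply typable)
affine ✗ (fails simple typing)
relevant ✗ (a type mismatch blocks all five)
unrestricted ✗ (the type mismatch rejects it)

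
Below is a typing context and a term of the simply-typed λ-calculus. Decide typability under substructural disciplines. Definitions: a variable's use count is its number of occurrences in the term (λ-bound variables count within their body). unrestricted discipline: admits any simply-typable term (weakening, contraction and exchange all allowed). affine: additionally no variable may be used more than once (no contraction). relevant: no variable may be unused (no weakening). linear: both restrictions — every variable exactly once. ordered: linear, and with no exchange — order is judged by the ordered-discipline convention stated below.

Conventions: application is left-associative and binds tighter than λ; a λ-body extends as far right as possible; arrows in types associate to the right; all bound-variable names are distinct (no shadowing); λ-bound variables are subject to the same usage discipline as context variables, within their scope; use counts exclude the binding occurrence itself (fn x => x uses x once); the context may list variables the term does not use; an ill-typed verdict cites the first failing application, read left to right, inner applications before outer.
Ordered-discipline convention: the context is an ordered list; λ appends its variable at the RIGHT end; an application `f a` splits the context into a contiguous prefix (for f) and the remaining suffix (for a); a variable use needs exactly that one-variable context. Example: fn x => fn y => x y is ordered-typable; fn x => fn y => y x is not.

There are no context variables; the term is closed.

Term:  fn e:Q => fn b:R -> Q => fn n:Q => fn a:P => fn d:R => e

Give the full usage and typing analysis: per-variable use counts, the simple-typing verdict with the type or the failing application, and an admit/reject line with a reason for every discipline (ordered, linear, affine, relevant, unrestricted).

use counts: e (λ-bound): 1, b (λ-bound): 0, n (λ-bound): 0, a (λ-bound): 0, d (λ-bound): 0
order of uses: e
typing: well-typed — term : Q -> (R -> Q) -> Q -> P -> R -> Q
ordered ✗ (b, n, a, d left unused)
linear ✗ (b, n, a, d left unused)
affine ✓ (e, b, n, a, d: no repeats, contraction unneeded)
relevant ✗ (b, n, a, d left unused)
unrestricted ✓ (simply typable at Q -> (R -> Q) -> Q -> P -> R -> Q; W, C, E all held)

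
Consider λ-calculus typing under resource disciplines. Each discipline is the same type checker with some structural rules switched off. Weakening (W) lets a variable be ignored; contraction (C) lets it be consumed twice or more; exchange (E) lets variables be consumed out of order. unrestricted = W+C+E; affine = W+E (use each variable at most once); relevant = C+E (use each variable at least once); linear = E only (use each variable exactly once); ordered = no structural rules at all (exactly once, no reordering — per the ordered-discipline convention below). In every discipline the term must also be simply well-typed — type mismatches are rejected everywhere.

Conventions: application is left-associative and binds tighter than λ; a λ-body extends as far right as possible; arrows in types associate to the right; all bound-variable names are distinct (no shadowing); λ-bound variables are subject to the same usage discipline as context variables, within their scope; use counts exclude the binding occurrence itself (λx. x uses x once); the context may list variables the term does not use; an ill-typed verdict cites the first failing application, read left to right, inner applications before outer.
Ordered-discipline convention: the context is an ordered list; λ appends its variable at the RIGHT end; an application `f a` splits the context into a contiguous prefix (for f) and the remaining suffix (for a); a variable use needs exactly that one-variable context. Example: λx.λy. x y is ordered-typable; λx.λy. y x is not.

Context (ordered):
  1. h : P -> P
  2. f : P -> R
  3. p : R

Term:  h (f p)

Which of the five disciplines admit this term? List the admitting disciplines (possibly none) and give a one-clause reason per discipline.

accepted by: none
usage: h: 1×, f: 1×, p: 1×
left-to-right use order: h, f, p
typing: ill-typed: an argument R mismatches the expected P
ordered: ✗ — a type mismatch blocks all five
linear: ✗ — the type mismatch rejects it
affine: ✗ — not simply typable
relevant: ✗ — fails simple typing
unrestricted: ✗ — a type mismatch blocks all five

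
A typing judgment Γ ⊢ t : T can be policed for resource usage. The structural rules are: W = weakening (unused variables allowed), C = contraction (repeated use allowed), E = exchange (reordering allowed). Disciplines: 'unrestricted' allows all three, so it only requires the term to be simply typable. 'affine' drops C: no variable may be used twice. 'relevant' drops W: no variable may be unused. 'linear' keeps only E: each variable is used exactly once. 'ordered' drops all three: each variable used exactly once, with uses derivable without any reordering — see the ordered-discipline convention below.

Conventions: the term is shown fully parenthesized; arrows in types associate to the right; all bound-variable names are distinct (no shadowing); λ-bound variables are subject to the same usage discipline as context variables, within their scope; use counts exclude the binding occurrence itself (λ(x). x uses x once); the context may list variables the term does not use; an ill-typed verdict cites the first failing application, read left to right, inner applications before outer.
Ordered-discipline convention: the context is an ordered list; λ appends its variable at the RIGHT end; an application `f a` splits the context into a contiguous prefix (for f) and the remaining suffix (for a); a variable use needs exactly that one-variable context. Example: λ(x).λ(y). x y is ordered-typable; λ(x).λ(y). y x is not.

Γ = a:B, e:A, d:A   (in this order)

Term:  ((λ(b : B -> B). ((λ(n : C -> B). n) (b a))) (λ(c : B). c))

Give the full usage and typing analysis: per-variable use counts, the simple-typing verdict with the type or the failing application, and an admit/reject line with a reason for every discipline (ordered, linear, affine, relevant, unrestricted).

counts: a: 1; e: 0; d: 0; b (λ-bound): 1; n (λ-bound): 1; c (λ-bound): 1
order of uses: n, b, a, c
typing: ill-typed: argument of type B where C -> B is required
ordered: ✗ — not simply typable
linear: ✗ — fails simple typing
affine: ✗ — a type mismatch blocks all five
relevant: ✗ — the type mismatch rejects it
unrestricted: ✗ — not simply typable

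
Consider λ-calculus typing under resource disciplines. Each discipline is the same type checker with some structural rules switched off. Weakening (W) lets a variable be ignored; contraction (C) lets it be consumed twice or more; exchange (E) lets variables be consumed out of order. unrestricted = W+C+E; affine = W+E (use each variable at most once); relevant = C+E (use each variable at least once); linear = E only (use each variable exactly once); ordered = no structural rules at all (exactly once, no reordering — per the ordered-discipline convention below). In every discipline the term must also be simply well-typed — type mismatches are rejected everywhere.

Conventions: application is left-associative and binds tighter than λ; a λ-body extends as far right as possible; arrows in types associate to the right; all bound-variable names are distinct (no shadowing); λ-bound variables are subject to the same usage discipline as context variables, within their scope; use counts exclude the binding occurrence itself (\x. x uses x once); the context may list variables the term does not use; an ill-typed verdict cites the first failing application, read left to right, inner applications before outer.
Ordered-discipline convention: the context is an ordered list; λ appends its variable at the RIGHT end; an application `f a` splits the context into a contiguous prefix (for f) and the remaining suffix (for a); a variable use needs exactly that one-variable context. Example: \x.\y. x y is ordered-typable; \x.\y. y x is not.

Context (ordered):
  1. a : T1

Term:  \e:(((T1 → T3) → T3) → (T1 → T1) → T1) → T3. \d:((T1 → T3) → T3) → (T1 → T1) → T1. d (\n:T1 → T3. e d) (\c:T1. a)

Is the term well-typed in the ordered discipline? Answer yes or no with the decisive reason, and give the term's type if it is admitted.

no — needs contraction — d ×2; n, c never used (weakening)
variable uses: a=1; e (λ-bound)=1; d (λ-bound)=2; n (λ-bound)=0; c (λ-bound)=0
uses in reading order: d, e, d, a
typing: ✓ — ((((T1 → T3) → T3) → (T1 → T1) → T1) → T3) → (((T1 → T3) → T3) → (T1 → T1) → T1) → T1
per-discipline verdicts: ordered ✗; linear ✗; affine ✗; relevant ✗; unrestricted ✓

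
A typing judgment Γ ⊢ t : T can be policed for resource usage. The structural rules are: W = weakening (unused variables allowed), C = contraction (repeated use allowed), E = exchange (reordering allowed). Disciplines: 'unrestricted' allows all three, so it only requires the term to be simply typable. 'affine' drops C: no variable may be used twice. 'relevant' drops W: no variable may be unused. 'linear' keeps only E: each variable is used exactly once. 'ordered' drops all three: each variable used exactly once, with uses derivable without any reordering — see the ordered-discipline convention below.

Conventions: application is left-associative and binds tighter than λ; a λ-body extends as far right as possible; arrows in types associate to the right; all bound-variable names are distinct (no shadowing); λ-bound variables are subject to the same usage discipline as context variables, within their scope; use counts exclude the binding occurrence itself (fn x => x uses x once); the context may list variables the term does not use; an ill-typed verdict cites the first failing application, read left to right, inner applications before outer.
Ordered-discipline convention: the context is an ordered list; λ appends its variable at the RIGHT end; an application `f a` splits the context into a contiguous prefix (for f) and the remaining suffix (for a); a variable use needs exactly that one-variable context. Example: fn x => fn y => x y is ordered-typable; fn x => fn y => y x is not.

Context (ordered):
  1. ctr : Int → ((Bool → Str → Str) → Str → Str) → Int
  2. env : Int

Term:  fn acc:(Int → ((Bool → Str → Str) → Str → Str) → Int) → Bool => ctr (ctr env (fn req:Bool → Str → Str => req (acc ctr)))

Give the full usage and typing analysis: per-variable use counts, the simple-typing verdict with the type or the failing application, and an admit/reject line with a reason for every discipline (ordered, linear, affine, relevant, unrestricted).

counts: ctr: 3×; env: 1×; acc [bound]: 1×; req [bound]: 1×
use order (left to right): ctr, ctr, env, req, acc, ctr
typing: well-typed at ((Int → ((Bool → Str → Str) → Str → Str) → Int) → Bool) → ((Bool → Str → Str) → Str → Str) → Int
ordered: ✗ — repeated use of ctr ×3
linear: ✗ — repeated use of ctr ×3
affine: ✗ — repeated use of ctr ×3
relevant: ✓ — none of ctr, env, acc, req goes unused
unrestricted: ✓ — type-checks (((Int → ((Bool → Str → Str) → Str → Str) → Int) → Bool) → ((Bool → Str → Str) → Str → Str) → Int) and nothing is barred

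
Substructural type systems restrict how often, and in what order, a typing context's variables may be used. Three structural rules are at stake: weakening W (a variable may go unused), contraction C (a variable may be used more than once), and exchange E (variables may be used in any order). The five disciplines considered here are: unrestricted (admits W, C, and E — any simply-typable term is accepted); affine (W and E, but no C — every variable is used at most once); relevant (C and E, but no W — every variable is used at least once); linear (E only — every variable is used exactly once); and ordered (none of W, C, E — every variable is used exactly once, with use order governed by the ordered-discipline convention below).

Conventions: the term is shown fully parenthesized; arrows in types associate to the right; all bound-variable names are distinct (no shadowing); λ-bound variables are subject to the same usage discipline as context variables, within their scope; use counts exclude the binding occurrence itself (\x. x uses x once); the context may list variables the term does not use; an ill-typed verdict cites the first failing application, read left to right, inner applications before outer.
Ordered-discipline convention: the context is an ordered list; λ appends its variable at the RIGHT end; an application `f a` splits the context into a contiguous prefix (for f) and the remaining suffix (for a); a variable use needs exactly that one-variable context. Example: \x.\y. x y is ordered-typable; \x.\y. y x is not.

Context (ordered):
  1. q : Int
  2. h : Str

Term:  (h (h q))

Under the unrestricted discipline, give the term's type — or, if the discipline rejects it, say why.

not well-typed under unrestricted — fails simple typing
counts: q: 1×; h: 2×
order of uses: h, h, q
typing: ill-typed: non-function type Str applied to an argument
summary: ordered ✗, linear ✗, affine ✗, relevant ✗, unrestricted ✗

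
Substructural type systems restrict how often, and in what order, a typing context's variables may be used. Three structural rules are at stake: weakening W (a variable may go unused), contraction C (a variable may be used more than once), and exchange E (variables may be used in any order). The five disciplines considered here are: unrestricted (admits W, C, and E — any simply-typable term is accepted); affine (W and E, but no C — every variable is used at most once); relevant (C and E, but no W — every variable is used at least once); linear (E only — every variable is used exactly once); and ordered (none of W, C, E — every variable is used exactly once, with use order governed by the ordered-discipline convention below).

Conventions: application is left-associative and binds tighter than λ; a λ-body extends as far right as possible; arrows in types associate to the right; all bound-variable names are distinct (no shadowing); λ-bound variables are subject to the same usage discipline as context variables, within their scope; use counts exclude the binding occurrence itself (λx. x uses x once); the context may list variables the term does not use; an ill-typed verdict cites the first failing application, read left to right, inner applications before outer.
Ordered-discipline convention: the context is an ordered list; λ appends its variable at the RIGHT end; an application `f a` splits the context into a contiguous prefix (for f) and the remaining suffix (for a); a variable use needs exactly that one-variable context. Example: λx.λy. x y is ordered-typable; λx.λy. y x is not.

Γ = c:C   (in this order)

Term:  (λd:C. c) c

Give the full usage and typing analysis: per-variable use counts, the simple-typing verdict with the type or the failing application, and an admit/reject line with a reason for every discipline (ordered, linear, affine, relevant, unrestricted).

variable uses: c ×2, d (bound) ×0
uses in reading order: c, c
typing: well-typed at C
ordered ✗ (repeated use of c ×2; unused: d — weakening required)
linear ✗ (repeated use of c ×2; unused: d — weakening required)
affine ✗ (repeated use of c ×2)
relevant ✗ (unused: d — weakening required)
unrestricted ✓ (well-typed at C; no restrictions here)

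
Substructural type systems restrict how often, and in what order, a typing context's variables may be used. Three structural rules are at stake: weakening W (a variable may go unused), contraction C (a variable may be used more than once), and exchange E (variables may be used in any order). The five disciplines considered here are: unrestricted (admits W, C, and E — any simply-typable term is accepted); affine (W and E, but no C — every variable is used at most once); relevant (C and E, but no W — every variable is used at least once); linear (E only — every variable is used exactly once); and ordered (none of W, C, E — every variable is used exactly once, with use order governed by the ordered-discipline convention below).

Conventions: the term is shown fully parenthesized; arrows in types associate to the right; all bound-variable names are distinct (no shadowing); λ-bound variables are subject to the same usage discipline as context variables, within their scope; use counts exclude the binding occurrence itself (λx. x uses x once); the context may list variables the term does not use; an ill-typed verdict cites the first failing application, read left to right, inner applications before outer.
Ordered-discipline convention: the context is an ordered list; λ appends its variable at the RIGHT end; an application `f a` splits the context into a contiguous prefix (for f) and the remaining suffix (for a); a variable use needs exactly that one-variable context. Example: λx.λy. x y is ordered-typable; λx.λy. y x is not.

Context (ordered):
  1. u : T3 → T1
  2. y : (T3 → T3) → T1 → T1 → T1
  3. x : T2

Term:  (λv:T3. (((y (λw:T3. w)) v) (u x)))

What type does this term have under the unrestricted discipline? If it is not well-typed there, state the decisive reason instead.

not well-typed under unrestricted — not simply typable
counts: u: 1; y: 1; x: 1; v [bound]: 1; w [bound]: 1
order of uses: y, w, v, u, x
typing: ill-typed: an argument T3 mismatches the expected T1
per-discipline verdicts: ordered ✗ · linear ✗ · affine ✗ · relevant ✗ · unrestricted ✗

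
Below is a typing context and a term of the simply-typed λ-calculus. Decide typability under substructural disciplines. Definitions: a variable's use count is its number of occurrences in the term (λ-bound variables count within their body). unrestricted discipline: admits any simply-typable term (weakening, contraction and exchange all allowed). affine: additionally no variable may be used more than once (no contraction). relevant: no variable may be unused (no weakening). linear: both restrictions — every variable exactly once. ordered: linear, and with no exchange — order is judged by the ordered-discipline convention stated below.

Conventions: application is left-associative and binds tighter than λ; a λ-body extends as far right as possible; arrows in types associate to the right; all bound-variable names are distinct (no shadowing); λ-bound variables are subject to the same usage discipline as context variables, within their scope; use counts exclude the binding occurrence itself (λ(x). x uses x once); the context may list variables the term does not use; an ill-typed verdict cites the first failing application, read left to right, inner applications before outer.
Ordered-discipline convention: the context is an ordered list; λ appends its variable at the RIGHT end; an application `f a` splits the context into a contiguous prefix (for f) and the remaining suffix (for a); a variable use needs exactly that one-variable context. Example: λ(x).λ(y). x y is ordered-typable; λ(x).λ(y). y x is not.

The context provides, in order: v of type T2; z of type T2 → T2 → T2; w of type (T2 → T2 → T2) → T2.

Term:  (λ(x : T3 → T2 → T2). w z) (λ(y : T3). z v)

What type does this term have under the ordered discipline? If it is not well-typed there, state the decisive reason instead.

not well-typed under ordered — needs contraction — z ×2; needs weakening: x, y unused
usage: v ×1, z ×2, w ×1, x [bound] ×0, y [bound] ×0
use order (left to right): w, z, z, v
typing: well-typed at T2
per-discipline verdicts: ordered ✗; linear ✗; affine ✗; relevant ✗; unrestricted ✓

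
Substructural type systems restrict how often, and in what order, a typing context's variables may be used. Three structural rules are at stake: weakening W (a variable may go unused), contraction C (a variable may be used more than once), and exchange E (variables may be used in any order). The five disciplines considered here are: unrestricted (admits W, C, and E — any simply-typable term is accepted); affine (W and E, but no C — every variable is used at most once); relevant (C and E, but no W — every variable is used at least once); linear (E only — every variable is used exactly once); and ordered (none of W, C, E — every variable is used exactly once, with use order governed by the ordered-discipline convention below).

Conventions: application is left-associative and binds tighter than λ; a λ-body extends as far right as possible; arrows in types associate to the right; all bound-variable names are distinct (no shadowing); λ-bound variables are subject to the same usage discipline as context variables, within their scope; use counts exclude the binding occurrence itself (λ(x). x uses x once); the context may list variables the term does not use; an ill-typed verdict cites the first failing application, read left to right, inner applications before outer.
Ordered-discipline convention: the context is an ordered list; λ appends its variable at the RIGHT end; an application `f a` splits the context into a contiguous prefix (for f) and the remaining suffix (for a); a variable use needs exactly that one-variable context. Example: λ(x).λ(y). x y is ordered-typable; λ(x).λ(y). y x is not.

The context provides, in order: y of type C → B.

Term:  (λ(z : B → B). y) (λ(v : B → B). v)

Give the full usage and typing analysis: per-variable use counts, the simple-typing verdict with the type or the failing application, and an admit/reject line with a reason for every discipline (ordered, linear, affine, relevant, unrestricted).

usage: y: 1×, z (bound): 0×, v (bound): 1×
uses in reading order: y, v
typing: ill-typed: an argument (B → B) → B → B mismatches the expected B → B
ordered: ✗ — fails simple typing
linear: ✗ — a type mismatch blocks all five
affine: ✗ — the type mismatch rejects it
relevant: ✗ — not simply typable
unrestricted: ✗ — fails simple typing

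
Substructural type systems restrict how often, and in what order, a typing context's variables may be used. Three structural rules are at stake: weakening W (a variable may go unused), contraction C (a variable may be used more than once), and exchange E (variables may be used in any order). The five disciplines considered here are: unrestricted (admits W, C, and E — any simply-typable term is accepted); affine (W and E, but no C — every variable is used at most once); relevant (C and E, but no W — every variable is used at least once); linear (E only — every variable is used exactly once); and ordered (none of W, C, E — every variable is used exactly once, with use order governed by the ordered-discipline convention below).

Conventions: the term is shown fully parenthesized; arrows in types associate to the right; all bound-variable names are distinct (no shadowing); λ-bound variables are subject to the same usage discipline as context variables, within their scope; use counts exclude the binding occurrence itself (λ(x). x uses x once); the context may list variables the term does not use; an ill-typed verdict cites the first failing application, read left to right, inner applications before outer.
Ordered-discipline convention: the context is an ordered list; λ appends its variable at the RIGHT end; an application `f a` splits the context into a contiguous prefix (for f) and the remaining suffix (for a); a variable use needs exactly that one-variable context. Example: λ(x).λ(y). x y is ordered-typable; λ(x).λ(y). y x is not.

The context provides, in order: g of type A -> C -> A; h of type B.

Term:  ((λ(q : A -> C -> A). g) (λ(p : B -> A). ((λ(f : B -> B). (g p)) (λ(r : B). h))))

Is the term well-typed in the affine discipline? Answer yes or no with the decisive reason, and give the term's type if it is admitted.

no — not simply typable
variable uses: g=2, h=1, q [bound]=0, p [bound]=1, f [bound]=0, r [bound]=0
order of uses: g, g, p, h
typing: ill-typed: an argument B -> A mismatches the expected A
all disciplines: ordered ✗ | linear ✗ | affine ✗ | relevant ✗ | unrestricted ✗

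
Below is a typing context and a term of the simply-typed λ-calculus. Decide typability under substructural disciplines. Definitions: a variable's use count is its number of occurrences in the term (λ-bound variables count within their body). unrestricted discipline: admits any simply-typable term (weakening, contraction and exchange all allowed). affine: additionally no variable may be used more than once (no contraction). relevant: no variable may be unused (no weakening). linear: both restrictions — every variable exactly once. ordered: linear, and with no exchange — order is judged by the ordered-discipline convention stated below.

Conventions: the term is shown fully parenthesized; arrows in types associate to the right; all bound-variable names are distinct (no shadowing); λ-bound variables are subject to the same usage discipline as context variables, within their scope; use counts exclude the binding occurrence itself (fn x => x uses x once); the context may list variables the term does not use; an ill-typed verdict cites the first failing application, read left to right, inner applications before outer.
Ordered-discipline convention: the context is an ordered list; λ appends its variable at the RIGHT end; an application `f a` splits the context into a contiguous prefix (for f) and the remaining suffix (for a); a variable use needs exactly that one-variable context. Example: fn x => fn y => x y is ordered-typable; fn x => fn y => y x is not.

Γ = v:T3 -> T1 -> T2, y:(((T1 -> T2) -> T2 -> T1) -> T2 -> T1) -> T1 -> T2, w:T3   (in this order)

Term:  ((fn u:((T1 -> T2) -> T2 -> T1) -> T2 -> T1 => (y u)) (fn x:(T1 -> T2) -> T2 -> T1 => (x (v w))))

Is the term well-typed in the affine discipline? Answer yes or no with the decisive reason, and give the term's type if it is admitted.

yes — at most one use each (v, y, w, u, x); term : T1 -> T2
usage: v: 1, y: 1, w: 1, u (bound): 1, x (bound): 1
uses in reading order: y, u, x, v, w
typing: well-typed — term : T1 -> T2
all disciplines: ordered ✗ | linear ✓ | affine ✓ | relevant ✓ | unrestricted ✓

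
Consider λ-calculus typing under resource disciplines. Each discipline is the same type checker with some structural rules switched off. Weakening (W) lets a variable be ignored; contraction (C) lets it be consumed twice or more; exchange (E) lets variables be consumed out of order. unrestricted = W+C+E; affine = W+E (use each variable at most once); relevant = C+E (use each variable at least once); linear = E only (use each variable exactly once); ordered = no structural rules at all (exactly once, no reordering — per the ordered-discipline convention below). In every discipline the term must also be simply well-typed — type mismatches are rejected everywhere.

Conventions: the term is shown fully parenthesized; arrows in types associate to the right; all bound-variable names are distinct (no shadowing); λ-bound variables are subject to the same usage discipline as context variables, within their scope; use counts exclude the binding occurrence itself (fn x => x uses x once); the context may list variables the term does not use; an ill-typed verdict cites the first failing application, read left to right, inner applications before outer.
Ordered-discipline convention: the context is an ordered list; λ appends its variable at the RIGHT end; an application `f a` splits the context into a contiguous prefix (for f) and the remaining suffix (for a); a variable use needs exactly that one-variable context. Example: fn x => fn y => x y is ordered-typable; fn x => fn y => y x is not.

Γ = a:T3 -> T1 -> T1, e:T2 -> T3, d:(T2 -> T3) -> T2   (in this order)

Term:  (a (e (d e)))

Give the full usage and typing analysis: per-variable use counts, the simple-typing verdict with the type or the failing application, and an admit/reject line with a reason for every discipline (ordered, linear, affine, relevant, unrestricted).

counts: a: 1; e: 2; d: 1
left-to-right use order: a, e, d, e
typing: well-typed — term : T1 -> T1
ordered: ✗, e ×2 used more than once (contraction)
linear: ✗, e ×2 used more than once (contraction)
affine: ✗, e ×2 used more than once (contraction)
relevant: ✓, at least one use each (a, e, d)
unrestricted: ✓, simply typable at T1 -> T1; W, C, E all held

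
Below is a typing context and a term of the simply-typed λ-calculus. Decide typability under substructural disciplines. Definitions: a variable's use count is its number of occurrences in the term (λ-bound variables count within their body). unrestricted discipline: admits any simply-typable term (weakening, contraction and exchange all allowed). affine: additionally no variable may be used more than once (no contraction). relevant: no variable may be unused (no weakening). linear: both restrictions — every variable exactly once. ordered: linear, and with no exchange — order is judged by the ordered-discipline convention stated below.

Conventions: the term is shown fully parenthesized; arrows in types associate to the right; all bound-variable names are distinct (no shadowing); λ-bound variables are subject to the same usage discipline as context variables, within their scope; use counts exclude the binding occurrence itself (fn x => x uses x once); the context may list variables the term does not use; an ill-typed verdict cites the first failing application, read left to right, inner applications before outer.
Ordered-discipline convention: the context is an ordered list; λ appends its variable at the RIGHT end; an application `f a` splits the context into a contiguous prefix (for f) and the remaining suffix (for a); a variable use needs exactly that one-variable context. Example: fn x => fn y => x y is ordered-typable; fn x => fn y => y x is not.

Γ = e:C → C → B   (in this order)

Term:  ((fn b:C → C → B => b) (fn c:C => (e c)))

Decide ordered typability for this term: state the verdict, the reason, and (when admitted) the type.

yes — e, b, c: once each, no exchange needed; term : C → C → B
counts: e: 1×, b (λ-bound): 1×, c (λ-bound): 1×
left-to-right use order: b, e, c
typing: well-typed at C → C → B
summary: ordered ✓ · linear ✓ · affine ✓ · relevant ✓ · unrestricted ✓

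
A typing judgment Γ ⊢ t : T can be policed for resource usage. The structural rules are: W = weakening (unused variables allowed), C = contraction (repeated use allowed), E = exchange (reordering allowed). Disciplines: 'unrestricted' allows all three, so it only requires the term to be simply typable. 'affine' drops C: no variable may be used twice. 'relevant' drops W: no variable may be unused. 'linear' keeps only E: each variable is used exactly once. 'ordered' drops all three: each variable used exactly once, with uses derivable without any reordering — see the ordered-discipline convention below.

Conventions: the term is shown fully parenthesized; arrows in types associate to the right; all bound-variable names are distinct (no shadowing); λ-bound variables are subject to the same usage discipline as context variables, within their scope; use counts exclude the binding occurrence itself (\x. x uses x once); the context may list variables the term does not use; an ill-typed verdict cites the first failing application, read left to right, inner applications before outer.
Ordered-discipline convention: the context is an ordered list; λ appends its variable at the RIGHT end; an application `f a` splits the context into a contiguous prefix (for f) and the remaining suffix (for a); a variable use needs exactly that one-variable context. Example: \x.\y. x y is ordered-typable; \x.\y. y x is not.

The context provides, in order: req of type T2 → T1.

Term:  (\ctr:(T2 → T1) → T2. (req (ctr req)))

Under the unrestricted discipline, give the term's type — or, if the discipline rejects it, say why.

term : ((T2 → T1) → T2) → T1
variable uses: req: 2, ctr [bound]: 1
use order (left to right): req, ctr, req
typing: well-typed — term : ((T2 → T1) → T2) → T1
all disciplines: ordered ✗ | linear ✗ | affine ✗ | relevant ✓ | unrestricted ✓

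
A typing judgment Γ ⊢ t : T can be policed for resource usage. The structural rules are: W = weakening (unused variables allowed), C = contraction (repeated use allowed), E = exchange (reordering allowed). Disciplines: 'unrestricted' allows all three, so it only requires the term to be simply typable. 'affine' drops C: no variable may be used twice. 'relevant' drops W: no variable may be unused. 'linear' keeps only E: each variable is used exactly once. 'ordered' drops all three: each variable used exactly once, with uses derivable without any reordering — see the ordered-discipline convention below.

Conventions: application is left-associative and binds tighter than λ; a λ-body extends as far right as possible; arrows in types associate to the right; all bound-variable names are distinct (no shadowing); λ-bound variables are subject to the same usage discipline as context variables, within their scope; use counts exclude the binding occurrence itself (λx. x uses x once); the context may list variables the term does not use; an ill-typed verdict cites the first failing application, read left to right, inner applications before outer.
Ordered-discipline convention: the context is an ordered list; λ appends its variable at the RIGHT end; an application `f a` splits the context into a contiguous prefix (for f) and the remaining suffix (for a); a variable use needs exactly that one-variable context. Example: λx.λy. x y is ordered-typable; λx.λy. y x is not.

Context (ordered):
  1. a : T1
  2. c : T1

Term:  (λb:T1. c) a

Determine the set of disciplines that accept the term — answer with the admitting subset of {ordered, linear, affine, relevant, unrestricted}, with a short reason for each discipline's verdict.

admitting disciplines: affine, unrestricted
variable uses: a ×1, c ×1, b (bound) ×0
use order (left to right): c, a
typing: well-typed at T1
ordered: ✗, unused: b — weakening required
linear: ✗, unused: b — weakening required
affine: ✓, a, c, b: no repeats, contraction unneeded
relevant: ✗, unused: b — weakening required
unrestricted: ✓, typability at T1 is all that's needed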